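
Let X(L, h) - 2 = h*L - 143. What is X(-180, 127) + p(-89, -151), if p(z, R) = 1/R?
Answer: -3473152/151 ≈ -23001.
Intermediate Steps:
X(L, h) = -141 + L*h (X(L, h) = 2 + (h*L - 143) = 2 + (L*h - 143) = 2 + (-143 + L*h) = -141 + L*h)
X(-180, 127) + p(-89, -151) = (-141 - 180*127) + 1/(-151) = (-141 - 22860) - 1/151 = -23001 - 1/151 = -3473152/151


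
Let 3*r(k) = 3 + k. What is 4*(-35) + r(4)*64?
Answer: 28/3 ≈ 9.3333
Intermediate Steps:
r(k) = 1 + k/3 (r(k) = (3 + k)/3 = 1 + k/3)
4*(-35) + r(4)*64 = 4*(-35) + (1 + (1/3)*4)*64 = -140 + (1 + 4/3)*64 = -140 + (7/3)*64 = -140 + 448/3 = 28/3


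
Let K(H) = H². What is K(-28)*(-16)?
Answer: -12544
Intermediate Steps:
K(-28)*(-16) = (-28)²*(-16) = 784*(-16) = -12544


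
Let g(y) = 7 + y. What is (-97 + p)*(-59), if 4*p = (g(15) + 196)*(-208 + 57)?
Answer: 982527/2 ≈ 4.9126e+5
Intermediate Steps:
p = -16459/2 (p = (((7 + 15) + 196)*(-208 + 57))/4 = ((22 + 196)*(-151))/4 = (218*(-151))/4 = (¼)*(-32918) = -16459/2 ≈ -8229.5)
(-97 + p)*(-59) = (-97 - 16459/2)*(-59) = -16653/2*(-59) = 982527/2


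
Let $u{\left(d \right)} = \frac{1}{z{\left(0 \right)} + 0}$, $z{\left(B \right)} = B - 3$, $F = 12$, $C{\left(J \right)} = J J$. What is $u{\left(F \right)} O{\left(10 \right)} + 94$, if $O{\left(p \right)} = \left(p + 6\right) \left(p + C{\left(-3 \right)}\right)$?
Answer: $- \frac{22}{3} \approx -7.3333$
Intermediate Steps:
$C{\left(J \right)} = J^{2}$
$z{\left(B \right)} = -3 + B$ ($z{\left(B \right)} = B - 3 = -3 + B$)
$u{\left(d \right)} = - \frac{1}{3}$ ($u{\left(d \right)} = \frac{1}{\left(-3 + 0\right) + 0} = \frac{1}{-3 + 0} = \frac{1}{-3} = - \frac{1}{3}$)
$O{\left(p \right)} = \left(6 + p\right) \left(9 + p\right)$ ($O{\left(p \right)} = \left(p + 6\right) \left(p + \left(-3\right)^{2}\right) = \left(6 + p\right) \left(p + 9\right) = \left(6 + p\right) \left(9 + p\right)$)
$u{\left(F \right)} O{\left(10 \right)} + 94 = - \frac{54 + 10^{2} + 15 \cdot 10}{3} + 94 = - \frac{54 + 100 + 150}{3} + 94 = \left(- \frac{1}{3}\right) 304 + 94 = - \frac{304}{3} + 94 = - \frac{22}{3}$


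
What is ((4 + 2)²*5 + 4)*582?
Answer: 107088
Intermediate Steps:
((4 + 2)²*5 + 4)*582 = (6²*5 + 4)*582 = (36*5 + 4)*582 = (180 + 4)*582 = 184*582 = 107088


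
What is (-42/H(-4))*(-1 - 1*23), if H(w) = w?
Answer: -252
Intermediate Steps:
(-42/H(-4))*(-1 - 1*23) = (-42/(-4))*(-1 - 1*23) = (-¼*(-42))*(-1 - 23) = (21/2)*(-24) = -252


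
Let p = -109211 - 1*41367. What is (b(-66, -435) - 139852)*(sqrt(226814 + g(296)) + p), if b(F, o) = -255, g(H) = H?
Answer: 21097031846 - 140107*sqrt(227110) ≈ 2.1030e+10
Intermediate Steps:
p = -150578 (p = -109211 - 41367 = -150578)
(b(-66, -435) - 139852)*(sqrt(226814 + g(296)) + p) = (-255 - 139852)*(sqrt(226814 + 296) - 150578) = -140107*(sqrt(227110) - 150578) = -140107*(-150578 + sqrt(227110)) = 21097031846 - 140107*sqrt(227110)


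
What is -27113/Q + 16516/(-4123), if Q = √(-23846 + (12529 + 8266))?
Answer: -16516/4123 + 27113*I*√339/1017 ≈ -4.0058 + 490.86*I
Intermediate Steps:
Q = 3*I*√339 (Q = √(-23846 + 20795) = √(-3051) = 3*I*√339 ≈ 55.236*I)
-27113/Q + 16516/(-4123) = -27113*(-I*√339/1017) + 16516/(-4123) = -(-27113)*I*√339/1017 + 16516*(-1/4123) = 27113*I*√339/1017 - 16516/4123 = -16516/4123 + 27113*I*√339/1017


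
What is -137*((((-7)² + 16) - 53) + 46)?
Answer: -7946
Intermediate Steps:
-137*((((-7)² + 16) - 53) + 46) = -137*(((49 + 16) - 53) + 46) = -137*((65 - 53) + 46) = -137*(12 + 46) = -137*58 = -7946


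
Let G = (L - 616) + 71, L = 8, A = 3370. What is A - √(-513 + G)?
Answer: 3370 - 5*I*√42 ≈ 3370.0 - 32.404*I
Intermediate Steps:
G = -537 (G = (8 - 616) + 71 = -608 + 71 = -537)
A - √(-513 + G) = 3370 - √(-513 - 537) = 3370 - √(-1050) = 3370 - 5*I*√42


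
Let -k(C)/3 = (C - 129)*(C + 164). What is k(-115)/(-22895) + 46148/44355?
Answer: -106873336/203101545 ≈ -0.52621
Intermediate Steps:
k(C) = -3*(-129 + C)*(164 + C) (k(C) = -3*(C - 129)*(C + 164) = -3*(-129 + C)*(164 + C))
k(-115)/(-22895) + 46148/44355 = (63468 - 105*(-115) - 3*(-115)²)/(-22895) + 46148/44355 = (63468 + 12075 - 3*13225)*(-1/22895) + 46148*(1/44355) = (63468 + 12075 - 39675)*(-1/22895) + 46148/44355 = 35868*(-1/22895) + 46148/44355 = -35868/22895 + 46148/44355 = -106873336/203101545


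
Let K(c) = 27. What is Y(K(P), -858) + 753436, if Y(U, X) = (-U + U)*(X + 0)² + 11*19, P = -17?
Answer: 753645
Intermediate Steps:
Y(U, X) = 209 (Y(U, X) = 0*X² + 209 = 0 + 209 = 209)
Y(K(P), -858) + 753436 = 209 + 753436 = 753645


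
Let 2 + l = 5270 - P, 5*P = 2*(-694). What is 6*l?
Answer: 166368/5 ≈ 33274.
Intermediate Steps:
P = -1388/5 (P = (2*(-694))/5 = (⅕)*(-1388) = -1388/5 ≈ -277.60)
l = 27728/5 (l = -2 + (5270 - 1*(-1388/5)) = -2 + (5270 + 1388/5) = -2 + 27738/5 = 27728/5 ≈ 5545.6)
6*l = 6*(27728/5) = 166368/5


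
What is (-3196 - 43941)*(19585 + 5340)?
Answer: -1174889725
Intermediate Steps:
(-3196 - 43941)*(19585 + 5340) = -47137*24925 = -1174889725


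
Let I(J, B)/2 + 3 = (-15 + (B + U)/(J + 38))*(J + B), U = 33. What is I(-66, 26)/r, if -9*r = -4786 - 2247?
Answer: 85842/49231 ≈ 1.7437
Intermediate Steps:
r = 7033/9 (r = -(-4786 - 2247)/9 = -⅑*(-7033) = 7033/9 ≈ 781.44)
I(J, B) = -6 + 2*(-15 + (33 + B)/(38 + J))*(B + J) (I(J, B) = -6 + 2*((-15 + (B + 33)/(J + 38))*(J + B)) = -6 + 2*((-15 + (33 + B)/(38 + J))*(B + J)) = -6 + 2*(-15 + (33 + B)/(38 + J))*(B + J))
I(-66, 26)/r = (2*(-114 + 26² - 540*(-66) - 537*26 - 15*(-66)² - 14*26*(-66))/(38 - 66))/(7033/9) = (2*(-114 + 676 + 35640 - 13962 - 15*4356 + 24024)/(-28))*(9/7033) = (2*(-1/28)*(-114 + 676 + 35640 - 13962 - 65340 + 24024))*(9/7033) = (2*(-1/28)*(-19076))*(9/7033) = (9538/7)*(9/7033) = 85842/49231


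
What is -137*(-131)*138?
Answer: 2476686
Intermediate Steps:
-137*(-131)*138 = 17947*138 = 2476686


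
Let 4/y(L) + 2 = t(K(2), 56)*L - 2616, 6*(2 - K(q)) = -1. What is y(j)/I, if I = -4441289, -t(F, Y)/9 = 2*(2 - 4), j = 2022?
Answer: -2/155831507143 ≈ -1.2834e-11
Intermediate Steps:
K(q) = 13/6 (K(q) = 2 - ⅙*(-1) = 2 + ⅙ = 13/6)
t(F, Y) = 36 (t(F, Y) = -18*(2 - 4) = -18*(-2) = -9*(-4) = 36)
y(L) = 4/(-2618 + 36*L) (y(L) = 4/(-2 + (36*L - 2616)) = 4/(-2 + (-2616 + 36*L)) = 4/(-2618 + 36*L))
y(j)/I = (2/(-1309 + 18*2022))/(-4441289) = (2/(-1309 + 36396))*(-1/4441289) = (2/35087)*(-1/4441289) = -2/155831507143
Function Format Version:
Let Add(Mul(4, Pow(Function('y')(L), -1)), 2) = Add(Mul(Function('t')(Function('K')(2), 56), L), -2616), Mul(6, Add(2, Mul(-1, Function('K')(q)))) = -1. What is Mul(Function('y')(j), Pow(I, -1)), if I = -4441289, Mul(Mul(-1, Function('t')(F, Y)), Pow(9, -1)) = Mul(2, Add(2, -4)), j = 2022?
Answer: Rational(-2, 155831507143) ≈ -1.2834e-11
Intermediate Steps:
Function('K')(q) = Rational(13, 6) (Function('K')(q) = Add(2, Mul(Rational(-1, 6), -1)) = Add(2, Rational(1, 6)) = Rational(13, 6))
Function('t')(F, Y) = 36 (Function('t')(F, Y) = Mul(-9, Mul(2, Add(2, -4))) = Mul(-9, Mul(2, -2)) = Mul(-9, -4) = 36)
Function('y')(L) = Mul(4, Pow(Add(-2618, Mul(36, L)), -1)) (Function('y')(L) = Mul(4, Pow(Add(-2, Add(Mul(36, L), -2616)), -1)) = Mul(4, Pow(Add(-2, Add(-2616, Mul(36, L))), -1)) = Mul(4, Pow(Add(-2618, Mul(36, L)), -1)))
Mul(Function('y')(j), Pow(I, -1)) = Mul(Mul(2, Pow(Add(-1309, Mul(18, 2022)), -1)), Pow(-4441289, -1)) = Mul(Mul(2, Pow(Add(-1309, 36396), -1)), Rational(-1, 4441289)) = Mul(Mul(2, Pow(35087, -1)), Rational(-1, 4441289)) = Mul(Mul(2, Rational(1, 35087)), Rational(-1, 4441289)) = Mul(Rational(2, 35087), Rational(-1, 4441289)) = Rational(-2, 155831507143)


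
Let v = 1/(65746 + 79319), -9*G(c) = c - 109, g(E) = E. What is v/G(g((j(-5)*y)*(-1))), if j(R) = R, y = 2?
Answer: 1/1595715 ≈ 6.2668e-7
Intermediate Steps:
G(c) = 109/9 - c/9 (G(c) = -(c - 109)/9 = -(-109 + c)/9 = 109/9 - c/9)
v = 1/145065 ≈ 6.8935e-6
v/G(g((j(-5)*y)*(-1))) = 1/(145065*(109/9 - (-5*2)*(-1)/9)) = 1/(145065*(109/9 - (-10)*(-1)/9)) = 1/(145065*(109/9 - ⅑*10)) = 1/(145065*(109/9 - 10/9)) = (1/145065)/11 = (1/145065)*(1/11) = 1/1595715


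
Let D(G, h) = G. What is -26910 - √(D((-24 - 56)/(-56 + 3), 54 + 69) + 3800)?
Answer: -26910 - 2*√2669610/53 ≈ -26972.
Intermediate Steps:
-26910 - √(D((-24 - 56)/(-56 + 3), 54 + 69) + 3800) = -26910 - √((-24 - 56)/(-56 + 3) + 3800) = -26910 - √(-80/(-53) + 3800) = -26910 - √(-80*(-1/53) + 3800) = -26910 - √(80/53 + 3800) = -26910 - √(201480/53) = -26910 - 2*√2669610/53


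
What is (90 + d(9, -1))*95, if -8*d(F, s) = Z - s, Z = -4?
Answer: 68685/8 ≈ 8585.6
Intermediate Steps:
d(F, s) = ½ + s/8 (d(F, s) = -(-4 - s)/8 = ½ + s/8)
(90 + d(9, -1))*95 = (90 + (½ + (⅛)*(-1)))*95 = (90 + (½ - ⅛))*95 = (90 + 3/8)*95 = (723/8)*95 = 68685/8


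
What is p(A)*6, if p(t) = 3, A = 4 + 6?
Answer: 18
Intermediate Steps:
A = 10
p(A)*6 = 3*6 = 18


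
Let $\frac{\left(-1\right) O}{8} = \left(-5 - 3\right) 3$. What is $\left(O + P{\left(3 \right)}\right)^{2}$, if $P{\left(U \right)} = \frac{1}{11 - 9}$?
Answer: $\frac{148225}{4} \approx 37056.0$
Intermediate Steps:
$O = 192$ ($O = - 8 \left(-5 - 3\right) 3 = - 8 \left(\left(-8\right) 3\right) = \left(-8\right) \left(-24\right) = 192$)
$P{\left(U \right)} = \frac{1}{2}$
$\left(O + P{\left(3 \right)}\right)^{2} = \left(192 + \frac{1}{2}\right)^{2} = \left(\frac{385}{2}\right)^{2} = \frac{148225}{4}$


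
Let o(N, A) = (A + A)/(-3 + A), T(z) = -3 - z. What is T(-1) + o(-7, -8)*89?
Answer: 1402/11 ≈ 127.45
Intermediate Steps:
o(N, A) = 2*A/(-3 + A) (o(N, A) = (2*A)/(-3 + A) = 2*A/(-3 + A))
T(-1) + o(-7, -8)*89 = (-3 - 1*(-1)) + (2*(-8)/(-3 - 8))*89 = (-3 + 1) + (2*(-8)/(-11))*89 = -2 + (2*(-8)*(-1/11))*89 = -2 + (16/11)*89 = -2 + 1424/11 = 1402/11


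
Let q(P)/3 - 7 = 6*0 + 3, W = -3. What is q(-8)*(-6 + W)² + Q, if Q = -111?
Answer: 2319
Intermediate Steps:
q(P) = 30 (q(P) = 21 + 3*(6*0 + 3) = 21 + 3*(0 + 3) = 21 + 3*3 = 21 + 9 = 30)
q(-8)*(-6 + W)² + Q = 30*(-6 - 3)² - 111 = 30*(-9)² - 111 = 30*81 - 111 = 2430 - 111 = 2319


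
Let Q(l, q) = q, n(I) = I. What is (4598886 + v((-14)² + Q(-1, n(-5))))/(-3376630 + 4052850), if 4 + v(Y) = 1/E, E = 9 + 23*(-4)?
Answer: 76341441/11225252 ≈ 6.8009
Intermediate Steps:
E = -83 (E = 9 - 92 = -83)
v(Y) = -333/83 (v(Y) = -4 + 1/(-83) = -4 - 1/83 = -333/83)
(4598886 + v((-14)² + Q(-1, n(-5))))/(-3376630 + 4052850) = (4598886 - 333/83)/(-3376630 + 4052850) = (381707205/83)/676220 = (381707205/83)*(1/676220) = 76341441/11225252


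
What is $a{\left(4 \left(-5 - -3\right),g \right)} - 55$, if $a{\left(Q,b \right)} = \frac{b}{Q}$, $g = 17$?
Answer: $- \frac{457}{8} \approx -57.125$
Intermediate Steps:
$a{\left(4 \left(-5 - -3\right),g \right)} - 55 = \frac{17}{4 \left(-5 - -3\right)} - 55 = \frac{17}{4 \left(-5 + 3\right)} - 55 = \frac{17}{4 \left(-2\right)} - 55 = \frac{17}{-8} - 55 = 17 \left(- \frac{1}{8}\right) - 55 = - \frac{17}{8} - 55 = - \frac{457}{8}$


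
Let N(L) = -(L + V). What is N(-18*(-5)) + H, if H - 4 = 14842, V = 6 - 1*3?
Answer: 14753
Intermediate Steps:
V = 3 (V = 6 - 3 = 3)
H = 14846 (H = 4 + 14842 = 14846)
N(L) = -3 - L (N(L) = -(L + 3) = -(3 + L) = -3 - L)
N(-18*(-5)) + H = (-3 - (-18)*(-5)) + 14846 = (-3 - 1*90) + 14846 = (-3 - 90) + 14846 = -93 + 14846 = 14753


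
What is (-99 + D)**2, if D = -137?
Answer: 55696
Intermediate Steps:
(-99 + D)**2 = (-99 - 137)**2 = (-236)**2 = 55696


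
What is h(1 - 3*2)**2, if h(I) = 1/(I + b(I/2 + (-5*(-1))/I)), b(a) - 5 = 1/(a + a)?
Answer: 49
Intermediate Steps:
b(a) = 5 + 1/(2*a) (b(a) = 5 + 1/(a + a) = 5 + 1/(2*a))
h(I) = 1/(5 + I + 1/(2*(I/2 + 5/I))) (h(I) = 1/(I + (5 + 1/(2*(I/2 + (-5*(-1))/I)))) = 1/(I + (5 + 1/(2*(I*(1/2) + 5/I)))) = 1/(I + (5 + 1/(2*(I/2 + 5/I)))) = 1/(5 + I + 1/(2*(I/2 + 5/I))))
h(1 - 3*2)**2 = ((10 + (1 - 3*2)**2)/(50 + (1 - 3*2)**3 + 5*(1 - 3*2)**2 + 11*(1 - 3*2)))**2 = ((10 + (1 - 6)**2)/(50 + (1 - 6)**3 + 5*(1 - 6)**2 + 11*(1 - 6)))**2 = ((10 + (-5)**2)/(50 + (-5)**3 + 5*(-5)**2 + 11*(-5)))**2 = ((10 + 25)/(50 - 125 + 5*25 - 55))**2 = (35/(50 - 125 + 125 - 55))**2 = (35/(-5))**2 = (-1/5*35)**2 = (-7)**2 = 49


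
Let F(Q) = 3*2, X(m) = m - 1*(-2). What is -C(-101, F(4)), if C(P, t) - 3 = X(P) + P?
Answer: 197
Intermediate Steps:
X(m) = 2 + m (X(m) = m + 2 = 2 + m)
F(Q) = 6
C(P, t) = 5 + 2*P (C(P, t) = 3 + ((2 + P) + P) = 3 + (2 + 2*P) = 5 + 2*P)
-C(-101, F(4)) = -(5 + 2*(-101)) = -(5 - 202) = -1*(-197) = 197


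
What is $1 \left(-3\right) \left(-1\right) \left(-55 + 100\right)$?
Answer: $135$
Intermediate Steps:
$1 \left(-3\right) \left(-1\right) \left(-55 + 100\right) = \left(-3\right) \left(-1\right) 45 = 3 \cdot 45 = 135$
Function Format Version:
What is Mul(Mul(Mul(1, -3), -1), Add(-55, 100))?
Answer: 135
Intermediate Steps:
Mul(Mul(Mul(1, -3), -1), Add(-55, 100)) = Mul(Mul(-3, -1), 45) = Mul(3, 45) = 135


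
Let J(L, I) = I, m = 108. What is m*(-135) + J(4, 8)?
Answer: -14572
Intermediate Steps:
m*(-135) + J(4, 8) = 108*(-135) + 8 = -14580 + 8 = -14572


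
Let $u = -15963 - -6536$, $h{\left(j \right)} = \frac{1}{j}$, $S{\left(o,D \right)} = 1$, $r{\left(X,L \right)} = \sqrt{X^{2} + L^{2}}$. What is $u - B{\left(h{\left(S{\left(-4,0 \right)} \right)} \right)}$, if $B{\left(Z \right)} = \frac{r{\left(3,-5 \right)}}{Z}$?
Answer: $-9427 - \sqrt{34} \approx -9432.8$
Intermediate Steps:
$r{\left(X,L \right)} = \sqrt{L^{2} + X^{2}}$
$u = -9427$ ($u = -15963 + 6536 = -9427$)
$B{\left(Z \right)} = \frac{\sqrt{34}}{Z}$ ($B{\left(Z \right)} = \frac{\sqrt{\left(-5\right)^{2} + 3^{2}}}{Z} = \frac{\sqrt{25 + 9}}{Z} = \frac{\sqrt{34}}{Z}$)
$u - B{\left(h{\left(S{\left(-4,0 \right)} \right)} \right)} = -9427 - \frac{\sqrt{34}}{1^{-1}} = -9427 - \frac{\sqrt{34}}{1} = -9427 - \sqrt{34} \cdot 1 = -9427 - \sqrt{34}$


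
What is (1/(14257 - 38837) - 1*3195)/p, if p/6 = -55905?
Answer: 78533101/8244869400 ≈ 0.0095251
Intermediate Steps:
p = -335430 (p = 6*(-55905) = -335430)
(1/(14257 - 38837) - 1*3195)/p = (1/(14257 - 38837) - 1*3195)/(-335430) = (1/(-24580) - 3195)*(-1/335430) = (-1/24580 - 3195)*(-1/335430) = -78533101/24580*(-1/335430) = 78533101/8244869400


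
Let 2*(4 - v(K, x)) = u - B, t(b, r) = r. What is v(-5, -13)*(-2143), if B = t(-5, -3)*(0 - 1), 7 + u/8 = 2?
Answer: -109293/2 ≈ -54647.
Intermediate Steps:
u = -40 (u = -56 + 8*2 = -56 + 16 = -40)
B = 3 (B = -3*(0 - 1) = -3*(-1) = 3)
v(K, x) = 51/2 (v(K, x) = 4 - (-40 - 1*3)/2 = 4 - (-40 - 3)/2 = 4 - 1/2*(-43) = 4 + 43/2 = 51/2)
v(-5, -13)*(-2143) = (51/2)*(-2143) = -109293/2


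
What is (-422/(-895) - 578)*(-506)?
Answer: 261545328/895 ≈ 2.9223e+5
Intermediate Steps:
(-422/(-895) - 578)*(-506) = (-422*(-1/895) - 578)*(-506) = (422/895 - 578)*(-506) = -516888/895*(-506) = 261545328/895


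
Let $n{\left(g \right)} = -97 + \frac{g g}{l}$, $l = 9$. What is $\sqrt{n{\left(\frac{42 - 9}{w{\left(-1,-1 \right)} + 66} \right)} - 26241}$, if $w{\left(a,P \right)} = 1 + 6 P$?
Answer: $\frac{7 i \sqrt{2000073}}{61} \approx 162.29 i$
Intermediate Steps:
$n{\left(g \right)} = -97 + \frac{g^{2}}{9}$ ($n{\left(g \right)} = -97 + \frac{g g}{9} = -97 + g^{2} \cdot \frac{1}{9} = -97 + \frac{g^{2}}{9}$)
$\sqrt{n{\left(\frac{42 - 9}{w{\left(-1,-1 \right)} + 66} \right)} - 26241} = \sqrt{\left(-97 + \frac{\left(\frac{42 - 9}{\left(1 + 6 \left(-1\right)\right) + 66}\right)^{2}}{9}\right) - 26241} = \sqrt{\left(-97 + \frac{\left(\frac{33}{\left(1 - 6\right) + 66}\right)^{2}}{9}\right) - 26241} = \sqrt{\left(-97 + \frac{\left(\frac{33}{-5 + 66}\right)^{2}}{9}\right) - 26241} = \sqrt{\left(-97 + \frac{\left(\frac{33}{61}\right)^{2}}{9}\right) - 26241} = \sqrt{\left(-97 + \frac{1}{9} \cdot \frac{1089}{3721}\right) - 26241} = \sqrt{\left(-97 + \frac{121}{3721}\right) - 26241} = \sqrt{- \frac{360816}{3721} - 26241} = \sqrt{- \frac{98003577}{3721}} = \frac{7 i \sqrt{2000073}}{61}$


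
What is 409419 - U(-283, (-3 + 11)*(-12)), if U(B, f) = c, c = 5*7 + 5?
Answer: 409379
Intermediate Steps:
c = 40 (c = 35 + 5 = 40)
U(B, f) = 40
409419 - U(-283, (-3 + 11)*(-12)) = 409419 - 1*40 = 409419 - 40 = 409379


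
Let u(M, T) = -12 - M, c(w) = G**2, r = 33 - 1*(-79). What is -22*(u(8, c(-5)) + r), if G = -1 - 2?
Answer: -2024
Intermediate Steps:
r = 112 (r = 33 + 79 = 112)
G = -3
c(w) = 9 (c(w) = (-3)**2 = 9)
-22*(u(8, c(-5)) + r) = -22*((-12 - 1*8) + 112) = -22*((-12 - 8) + 112) = -22*(-20 + 112) = -22*92 = -2024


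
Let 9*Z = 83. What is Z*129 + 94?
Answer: 3851/3 ≈ 1283.7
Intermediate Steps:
Z = 83/9 (Z = (1/9)*83 = 83/9 ≈ 9.2222)
Z*129 + 94 = (83/9)*129 + 94 = 3569/3 + 94 = 3851/3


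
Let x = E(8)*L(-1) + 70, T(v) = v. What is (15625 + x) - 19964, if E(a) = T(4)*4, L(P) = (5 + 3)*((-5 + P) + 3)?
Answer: -4653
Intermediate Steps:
L(P) = -16 + 8*P (L(P) = 8*(-2 + P) = -16 + 8*P)
E(a) = 16 (E(a) = 4*4 = 16)
x = -314 (x = 16*(-16 + 8*(-1)) + 70 = 16*(-16 - 8) + 70 = 16*(-24) + 70 = -384 + 70 = -314)
(15625 + x) - 19964 = (15625 - 314) - 19964 = 15311 - 19964 = -4653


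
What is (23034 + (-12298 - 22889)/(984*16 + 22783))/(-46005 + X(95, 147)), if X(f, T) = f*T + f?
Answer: -887395731/1230745015 ≈ -0.72102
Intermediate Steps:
X(f, T) = f + T*f (X(f, T) = T*f + f = f + T*f)
(23034 + (-12298 - 22889)/(984*16 + 22783))/(-46005 + X(95, 147)) = (23034 + (-12298 - 22889)/(984*16 + 22783))/(-46005 + 95*(1 + 147)) = (23034 - 35187/(15744 + 22783))/(-46005 + 95*148) = (23034 - 35187/38527)/(-46005 + 14060) = (23034 - 35187*1/38527)/(-31945) = (23034 - 35187/38527)*(-1/31945) = (887395731/38527)*(-1/31945) = -887395731/1230745015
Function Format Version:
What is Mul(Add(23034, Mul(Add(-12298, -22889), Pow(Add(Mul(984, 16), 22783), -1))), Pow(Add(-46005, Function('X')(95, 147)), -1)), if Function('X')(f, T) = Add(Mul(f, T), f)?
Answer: Rational(-887395731, 1230745015) ≈ -0.72102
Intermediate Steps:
Function('X')(f, T) = Add(f, Mul(T, f)) (Function('X')(f, T) = Add(Mul(T, f), f) = Add(f, Mul(T, f)))
Mul(Add(23034, Mul(Add(-12298, -22889), Pow(Add(Mul(984, 16), 22783), -1))), Pow(Add(-46005, Function('X')(95, 147)), -1)) = Mul(Add(23034, Mul(Add(-12298, -22889), Pow(Add(Mul(984, 16), 22783), -1))), Pow(Add(-46005, Mul(95, Add(1, 147))), -1)) = Mul(Add(23034, Mul(-35187, Pow(Add(15744, 22783), -1))), Pow(Add(-46005, Mul(95, 148)), -1)) = Mul(Add(23034, Mul(-35187, Pow(38527, -1))), Pow(Add(-46005, 14060), -1)) = Mul(Add(23034, Mul(-35187, Rational(1, 38527))), Pow(-31945, -1)) = Mul(Add(23034, Rational(-35187, 38527)), Rational(-1, 31945)) = Mul(Rational(887395731, 38527), Rational(-1, 31945)) = Rational(-887395731, 1230745015)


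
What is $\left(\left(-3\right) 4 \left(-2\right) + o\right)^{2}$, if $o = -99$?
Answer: $5625$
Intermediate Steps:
$\left(\left(-3\right) 4 \left(-2\right) + o\right)^{2} = \left(\left(-3\right) 4 \left(-2\right) - 99\right)^{2} = \left(\left(-12\right) \left(-2\right) - 99\right)^{2} = \left(24 - 99\right)^{2} = \left(-75\right)^{2} = 5625$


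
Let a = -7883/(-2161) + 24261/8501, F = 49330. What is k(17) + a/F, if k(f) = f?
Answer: 7702969731307/453112353565 ≈ 17.000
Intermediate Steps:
a = 119441404/18370661 (a = -7883*(-1/2161) + 24261*(1/8501) = 7883/2161 + 24261/8501 = 119441404/18370661 ≈ 6.5017)
k(17) + a/F = 17 + (119441404/18370661)/49330 = 17 + (119441404/18370661)*(1/49330) = 17 + 59720702/453112353565 = 7702969731307/453112353565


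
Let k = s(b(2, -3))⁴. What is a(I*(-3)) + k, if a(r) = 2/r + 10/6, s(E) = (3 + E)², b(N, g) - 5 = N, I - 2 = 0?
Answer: 300000004/3 ≈ 1.0000e+8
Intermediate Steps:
I = 2 (I = 2 + 0 = 2)
b(N, g) = 5 + N
a(r) = 5/3 + 2/r (a(r) = 2/r + 10*(⅙) = 2/r + 5/3 = 5/3 + 2/r)
k = 100000000 (k = ((3 + (5 + 2))²)⁴ = ((3 + 7)²)⁴ = (10²)⁴ = 100⁴ = 100000000)
a(I*(-3)) + k = (5/3 + 2/((2*(-3)))) + 100000000 = (5/3 + 2/(-6)) + 100000000 = (5/3 + 2*(-⅙)) + 100000000 = (5/3 - ⅓) + 100000000 = 4/3 + 100000000 = 300000004/3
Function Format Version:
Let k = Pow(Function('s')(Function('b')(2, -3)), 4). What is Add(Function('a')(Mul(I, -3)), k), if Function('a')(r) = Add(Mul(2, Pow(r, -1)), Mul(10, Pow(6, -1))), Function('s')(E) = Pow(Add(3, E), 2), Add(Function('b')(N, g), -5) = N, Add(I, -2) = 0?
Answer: Rational(300000004, 3) ≈ 1.0000e+8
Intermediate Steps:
I = 2 (I = Add(2, 0) = 2)
Function('b')(N, g) = Add(5, N)
Function('a')(r) = Add(Rational(5, 3), Mul(2, Pow(r, -1))) (Function('a')(r) = Add(Mul(2, Pow(r, -1)), Mul(10, Rational(1, 6))) = Add(Mul(2, Pow(r, -1)), Rational(5, 3)) = Add(Rational(5, 3), Mul(2, Pow(r, -1))))
k = 100000000 (k = Pow(Pow(Add(3, Add(5, 2)), 2), 4) = Pow(Pow(Add(3, 7), 2), 4) = Pow(Pow(10, 2), 4) = Pow(100, 4) = 100000000)
Add(Function('a')(Mul(I, -3)), k) = Add(Add(Rational(5, 3), Mul(2, Pow(Mul(2, -3), -1))), 100000000) = Add(Add(Rational(5, 3), Mul(2, Pow(-6, -1))), 100000000) = Add(Add(Rational(5, 3), Mul(2, Rational(-1, 6))), 100000000) = Add(Add(Rational(5, 3), Rational(-1, 3)), 100000000) = Add(Rational(4, 3), 100000000) = Rational(300000004, 3)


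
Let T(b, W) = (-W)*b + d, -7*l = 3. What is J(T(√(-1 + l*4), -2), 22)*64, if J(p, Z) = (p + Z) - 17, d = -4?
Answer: 64 + 128*I*√133/7 ≈ 64.0 + 210.88*I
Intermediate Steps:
l = -3/7 (l = -⅐*3 = -3/7 ≈ -0.42857)
T(b, W) = -4 - W*b (T(b, W) = (-W)*b - 4 = -W*b - 4 = -4 - W*b)
J(p, Z) = -17 + Z + p (J(p, Z) = (Z + p) - 17 = -17 + Z + p)
J(T(√(-1 + l*4), -2), 22)*64 = (-17 + 22 + (-4 - 1*(-2)*√(-1 - 3/7*4)))*64 = (-17 + 22 + (-4 - 1*(-2)*√(-1 - 12/7)))*64 = (-17 + 22 + (-4 - 1*(-2)*√(-19/7)))*64 = (-17 + 22 + (-4 - 1*(-2)*I*√133/7))*64 = (-17 + 22 + (-4 + 2*I*√133/7))*64 = (1 + 2*I*√133/7)*64 = 64 + 128*I*√133/7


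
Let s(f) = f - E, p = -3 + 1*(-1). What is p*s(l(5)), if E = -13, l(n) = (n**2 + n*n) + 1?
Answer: -256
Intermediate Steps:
l(n) = 1 + 2*n**2 (l(n) = (n**2 + n**2) + 1 = 2*n**2 + 1 = 1 + 2*n**2)
p = -4 (p = -3 - 1 = -4)
s(f) = 13 + f (s(f) = f - 1*(-13) = f + 13 = 13 + f)
p*s(l(5)) = -4*(13 + (1 + 2*5**2)) = -4*(13 + (1 + 2*25)) = -4*(13 + (1 + 50)) = -4*(13 + 51) = -4*64 = -256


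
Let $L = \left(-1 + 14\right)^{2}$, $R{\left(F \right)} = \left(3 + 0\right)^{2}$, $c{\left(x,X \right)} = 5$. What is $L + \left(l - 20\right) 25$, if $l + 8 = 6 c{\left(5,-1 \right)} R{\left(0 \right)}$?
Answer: $6219$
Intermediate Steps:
$R{\left(F \right)} = 9$ ($R{\left(F \right)} = 3^{2} = 9$)
$l = 262$ ($l = -8 + 6 \cdot 5 \cdot 9 = -8 + 30 \cdot 9 = -8 + 270 = 262$)
$L = 169$ ($L = 13^{2} = 169$)
$L + \left(l - 20\right) 25 = 169 + \left(262 - 20\right) 25 = 169 + 242 \cdot 25 = 169 + 6050 = 6219$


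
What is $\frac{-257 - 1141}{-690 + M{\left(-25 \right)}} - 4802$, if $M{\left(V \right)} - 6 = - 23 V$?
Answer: $- \frac{522020}{109} \approx -4789.2$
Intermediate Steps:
$M{\left(V \right)} = 6 - 23 V$
$\frac{-257 - 1141}{-690 + M{\left(-25 \right)}} - 4802 = \frac{-257 - 1141}{-690 + \left(6 - -575\right)} - 4802 = - \frac{1398}{-690 + \left(6 + 575\right)} - 4802 = - \frac{1398}{-690 + 581} - 4802 = - \frac{1398}{-109} - 4802 = \left(-1398\right) \left(- \frac{1}{109}\right) - 4802 = \frac{1398}{109} - 4802 = - \frac{522020}{109}$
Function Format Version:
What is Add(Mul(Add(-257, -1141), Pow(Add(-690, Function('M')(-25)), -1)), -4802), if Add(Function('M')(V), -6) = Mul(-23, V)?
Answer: Rational(-522020, 109) ≈ -4789.2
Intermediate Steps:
Function('M')(V) = Add(6, Mul(-23, V))
Add(Mul(Add(-257, -1141), Pow(Add(-690, Function('M')(-25)), -1)), -4802) = Add(Mul(Add(-257, -1141), Pow(Add(-690, Add(6, Mul(-23, -25))), -1)), -4802) = Add(Mul(-1398, Pow(Add(-690, Add(6, 575)), -1)), -4802) = Add(Mul(-1398, Pow(Add(-690, 581), -1)), -4802) = Add(Mul(-1398, Pow(-109, -1)), -4802) = Add(Mul(-1398, Rational(-1, 109)), -4802) = Add(Rational(1398, 109), -4802) = Rational(-522020, 109)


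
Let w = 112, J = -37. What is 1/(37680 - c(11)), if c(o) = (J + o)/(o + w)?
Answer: 123/4634666 ≈ 2.6539e-5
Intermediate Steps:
c(o) = (-37 + o)/(112 + o) (c(o) = (-37 + o)/(o + 112) = (-37 + o)/(112 + o))
1/(37680 - c(11)) = 1/(37680 - (-37 + 11)/(112 + 11)) = 1/(37680 - (-26)/123) = 1/(37680 - 1*(-26/123)) = 1/(37680 + 26/123) = 1/(4634666/123) = 123/4634666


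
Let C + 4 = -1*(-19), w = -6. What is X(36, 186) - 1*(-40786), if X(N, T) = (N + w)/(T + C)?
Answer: 2732672/67 ≈ 40786.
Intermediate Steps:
C = 15 (C = -4 - 1*(-19) = -4 + 19 = 15)
X(N, T) = (-6 + N)/(15 + T) (X(N, T) = (N - 6)/(T + 15) = (-6 + N)/(15 + T))
X(36, 186) - 1*(-40786) = (-6 + 36)/(15 + 186) - 1*(-40786) = 30/201 + 40786 = (1/201)*30 + 40786 = 10/67 + 40786 = 2732672/67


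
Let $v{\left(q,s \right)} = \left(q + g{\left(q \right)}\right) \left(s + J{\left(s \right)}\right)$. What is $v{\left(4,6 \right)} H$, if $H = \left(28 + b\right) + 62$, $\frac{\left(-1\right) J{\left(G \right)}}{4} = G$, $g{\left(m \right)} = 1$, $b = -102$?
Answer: $1080$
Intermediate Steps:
$J{\left(G \right)} = - 4 G$
$v{\left(q,s \right)} = - 3 s \left(1 + q\right)$ ($v{\left(q,s \right)} = \left(q + 1\right) \left(s - 4 s\right) = \left(1 + q\right) \left(- 3 s\right) = - 3 s \left(1 + q\right)$)
$H = -12$ ($H = \left(28 - 102\right) + 62 = -74 + 62 = -12$)
$v{\left(4,6 \right)} H = 3 \cdot 6 \left(-1 - 4\right) \left(-12\right) = 3 \cdot 6 \left(-5\right) \left(-12\right) = \left(-90\right) \left(-12\right) = 1080$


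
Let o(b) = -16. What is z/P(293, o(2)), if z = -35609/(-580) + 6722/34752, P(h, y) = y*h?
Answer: -155172841/11811509760 ≈ -0.013137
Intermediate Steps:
P(h, y) = h*y
z = 155172841/2519520 (z = -35609*(-1/580) + 6722*(1/34752) = 35609/580 + 3361/17376 = 155172841/2519520 ≈ 61.588)
z/P(293, o(2)) = 155172841/(2519520*((293*(-16)))) = (155172841/2519520)/(-4688) = (155172841/2519520)*(-1/4688) = -155172841/11811509760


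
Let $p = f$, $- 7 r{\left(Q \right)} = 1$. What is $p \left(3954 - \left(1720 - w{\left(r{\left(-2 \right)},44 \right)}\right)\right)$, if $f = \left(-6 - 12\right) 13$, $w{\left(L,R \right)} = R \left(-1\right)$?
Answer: $-512460$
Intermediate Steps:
$r{\left(Q \right)} = - \frac{1}{7}$ ($r{\left(Q \right)} = \left(- \frac{1}{7}\right) 1 = - \frac{1}{7}$)
$w{\left(L,R \right)} = - R$
$f = -234$ ($f = \left(-18\right) 13 = -234$)
$p = -234$
$p \left(3954 - \left(1720 - w{\left(r{\left(-2 \right)},44 \right)}\right)\right) = - 234 \left(3954 - \left(1720 - \left(-1\right) 44\right)\right) = - 234 \left(3954 - \left(1720 - -44\right)\right) = - 234 \left(3954 - \left(1720 + 44\right)\right) = - 234 \left(3954 - 1764\right) = \left(-234\right) 2190 = -512460$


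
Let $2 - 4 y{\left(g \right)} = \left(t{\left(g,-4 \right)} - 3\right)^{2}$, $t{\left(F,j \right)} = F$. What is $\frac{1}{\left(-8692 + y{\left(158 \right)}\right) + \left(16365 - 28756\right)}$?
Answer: $- \frac{4}{108355} \approx -3.6916 \cdot 10^{-5}$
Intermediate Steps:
$y{\left(g \right)} = \frac{1}{2} - \frac{\left(-3 + g\right)^{2}}{4}$ ($y{\left(g \right)} = \frac{1}{2} - \frac{\left(g - 3\right)^{2}}{4} = \frac{1}{2} - \frac{\left(-3 + g\right)^{2}}{4}$)
$\frac{1}{\left(-8692 + y{\left(158 \right)}\right) + \left(16365 - 28756\right)} = \frac{1}{\left(-8692 + \left(\frac{1}{2} - \frac{\left(-3 + 158\right)^{2}}{4}\right)\right) + \left(16365 - 28756\right)} = \frac{1}{\left(-8692 + \left(\frac{1}{2} - \frac{155^{2}}{4}\right)\right) + \left(16365 - 28756\right)} = \frac{1}{\left(-8692 + \left(\frac{1}{2} - \frac{24025}{4}\right)\right) - 12391} = \frac{1}{\left(-8692 - \frac{24023}{4}\right) - 12391} = \frac{1}{- \frac{58791}{4} - 12391} = \frac{1}{- \frac{108355}{4}} = - \frac{4}{108355}$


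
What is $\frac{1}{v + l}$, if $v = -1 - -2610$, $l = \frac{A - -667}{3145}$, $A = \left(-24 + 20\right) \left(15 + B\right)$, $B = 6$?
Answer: $\frac{3145}{8205888} \approx 0.00038326$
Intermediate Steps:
$A = -84$ ($A = \left(-24 + 20\right) \left(15 + 6\right) = \left(-4\right) 21 = -84$)
$l = \frac{583}{3145}$ ($l = \frac{-84 - -667}{3145} = \left(-84 + 667\right) \frac{1}{3145} = 583 \cdot \frac{1}{3145} = \frac{583}{3145} \approx 0.18537$)
$v = 2609$ ($v = -1 + 2610 = 2609$)
$\frac{1}{v + l} = \frac{1}{2609 + \frac{583}{3145}} = \frac{1}{\frac{8205888}{3145}} = \frac{3145}{8205888}$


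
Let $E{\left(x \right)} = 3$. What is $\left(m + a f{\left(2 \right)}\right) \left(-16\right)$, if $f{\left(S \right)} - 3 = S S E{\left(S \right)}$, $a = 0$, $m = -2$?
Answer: $32$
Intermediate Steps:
$f{\left(S \right)} = 3 + 3 S^{2}$ ($f{\left(S \right)} = 3 + S S 3 = 3 + S^{2} \cdot 3 = 3 + 3 S^{2}$)
$\left(m + a f{\left(2 \right)}\right) \left(-16\right) = \left(-2 + 0 \left(3 + 3 \cdot 2^{2}\right)\right) \left(-16\right) = \left(-2 + 0 \left(3 + 3 \cdot 4\right)\right) \left(-16\right) = \left(-2 + 0 \left(3 + 12\right)\right) \left(-16\right) = \left(-2 + 0 \cdot 15\right) \left(-16\right) = \left(-2 + 0\right) \left(-16\right) = \left(-2\right) \left(-16\right) = 32$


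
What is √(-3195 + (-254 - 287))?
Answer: 2*I*√934 ≈ 61.123*I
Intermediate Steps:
√(-3195 + (-254 - 287)) = √(-3195 - 541) = √(-3736) = 2*I*√934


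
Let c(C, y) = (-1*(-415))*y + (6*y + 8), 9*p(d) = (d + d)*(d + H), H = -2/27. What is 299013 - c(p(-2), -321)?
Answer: 434146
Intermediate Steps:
H = -2/27 (H = -2*1/27 = -2/27 ≈ -0.074074)
p(d) = 2*d*(-2/27 + d)/9 (p(d) = ((d + d)*(d - 2/27))/9 = ((2*d)*(-2/27 + d))/9 = (2*d*(-2/27 + d))/9 = 2*d*(-2/27 + d)/9)
c(C, y) = 8 + 421*y (c(C, y) = 415*y + (8 + 6*y) = 8 + 421*y)
299013 - c(p(-2), -321) = 299013 - (8 + 421*(-321)) = 299013 - (8 - 135141) = 299013 - 1*(-135133) = 299013 + 135133 = 434146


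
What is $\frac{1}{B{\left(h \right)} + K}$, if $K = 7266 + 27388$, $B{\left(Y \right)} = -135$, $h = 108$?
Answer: $\frac{1}{34519} \approx 2.897 \cdot 10^{-5}$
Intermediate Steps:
$K = 34654$
$\frac{1}{B{\left(h \right)} + K} = \frac{1}{-135 + 34654} = \frac{1}{34519}$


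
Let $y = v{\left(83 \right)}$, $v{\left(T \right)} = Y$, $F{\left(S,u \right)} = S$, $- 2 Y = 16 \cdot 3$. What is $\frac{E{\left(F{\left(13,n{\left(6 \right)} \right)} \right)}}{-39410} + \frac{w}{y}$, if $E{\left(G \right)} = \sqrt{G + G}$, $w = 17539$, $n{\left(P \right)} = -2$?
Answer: $- \frac{17539}{24} - \frac{\sqrt{26}}{39410} \approx -730.79$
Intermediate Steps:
$Y = -24$ ($Y = - \frac{16 \cdot 3}{2} = \left(- \frac{1}{2}\right) 48 = -24$)
$v{\left(T \right)} = -24$
$E{\left(G \right)} = \sqrt{2} \sqrt{G}$ ($E{\left(G \right)} = \sqrt{2 G} = \sqrt{2} \sqrt{G}$)
$y = -24$
$\frac{E{\left(F{\left(13,n{\left(6 \right)} \right)} \right)}}{-39410} + \frac{w}{y} = \frac{\sqrt{2} \sqrt{13}}{-39410} + \frac{17539}{-24} = \sqrt{26} \left(- \frac{1}{39410}\right) + 17539 \left(- \frac{1}{24}\right) = - \frac{\sqrt{26}}{39410} - \frac{17539}{24} = - \frac{17539}{24} - \frac{\sqrt{26}}{39410}$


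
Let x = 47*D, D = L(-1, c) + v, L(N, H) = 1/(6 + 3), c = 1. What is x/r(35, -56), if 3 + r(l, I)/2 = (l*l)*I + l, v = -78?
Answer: 32947/1234224 ≈ 0.026695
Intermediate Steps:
L(N, H) = 1/9
D = -701/9 (D = 1/9 - 78 = -701/9 ≈ -77.889)
x = -32947/9 (x = 47*(-701/9) = -32947/9 ≈ -3660.8)
r(l, I) = -6 + 2*l + 2*I*l**2 (r(l, I) = -6 + 2*((l*l)*I + l) = -6 + 2*(l**2*I + l) = -6 + 2*(I*l**2 + l) = -6 + 2*(l + I*l**2) = -6 + (2*l + 2*I*l**2) = -6 + 2*l + 2*I*l**2)
x/r(35, -56) = -32947/(9*(-6 + 2*35 + 2*(-56)*35**2)) = -32947/(9*(-6 + 70 + 2*(-56)*1225)) = -32947/(9*(-6 + 70 - 137200)) = -32947/9/(-137136) = -32947/9*(-1/137136) = 32947/1234224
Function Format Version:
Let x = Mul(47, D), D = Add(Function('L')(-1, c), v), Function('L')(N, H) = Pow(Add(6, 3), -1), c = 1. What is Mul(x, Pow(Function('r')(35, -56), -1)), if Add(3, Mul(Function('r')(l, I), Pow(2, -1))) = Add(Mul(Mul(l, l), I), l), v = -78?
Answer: Rational(32947, 1234224) ≈ 0.026695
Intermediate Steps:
Function('L')(N, H) = Rational(1, 9) (Function('L')(N, H) = Pow(9, -1) = Rational(1, 9))
D = Rational(-701, 9) (D = Add(Rational(1, 9), -78) = Rational(-701, 9) ≈ -77.889)
x = Rational(-32947, 9) (x = Mul(47, Rational(-701, 9)) = Rational(-32947, 9) ≈ -3660.8)
Function('r')(l, I) = Add(-6, Mul(2, l), Mul(2, I, Pow(l, 2))) (Function('r')(l, I) = Add(-6, Mul(2, Add(Mul(Mul(l, l), I), l))) = Add(-6, Mul(2, Add(Mul(Pow(l, 2), I), l))) = Add(-6, Mul(2, Add(Mul(I, Pow(l, 2)), l))) = Add(-6, Mul(2, Add(l, Mul(I, Pow(l, 2))))) = Add(-6, Add(Mul(2, l), Mul(2, I, Pow(l, 2)))) = Add(-6, Mul(2, l), Mul(2, I, Pow(l, 2))))
Mul(x, Pow(Function('r')(35, -56), -1)) = Mul(Rational(-32947, 9), Pow(Add(-6, Mul(2, 35), Mul(2, -56, Pow(35, 2))), -1)) = Mul(Rational(-32947, 9), Pow(Add(-6, 70, Mul(2, -56, 1225)), -1)) = Mul(Rational(-32947, 9), Pow(Add(-6, 70, -137200), -1)) = Mul(Rational(-32947, 9), Pow(-137136, -1)) = Mul(Rational(-32947, 9), Rational(-1, 137136)) = Rational(32947, 1234224)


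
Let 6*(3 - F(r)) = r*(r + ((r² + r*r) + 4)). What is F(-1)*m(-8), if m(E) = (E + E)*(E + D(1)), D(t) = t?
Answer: 1288/3 ≈ 429.33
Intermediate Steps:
F(r) = 3 - r*(4 + r + 2*r²)/6 (F(r) = 3 - r*(r + ((r² + r*r) + 4))/6 = 3 - r*(r + ((r² + r²) + 4))/6 = 3 - r*(r + (2*r² + 4))/6 = 3 - r*(r + (4 + 2*r²))/6 = 3 - r*(4 + r + 2*r²)/6)
m(E) = 2*E*(1 + E) (m(E) = (E + E)*(E + 1) = (2*E)*(1 + E) = 2*E*(1 + E))
F(-1)*m(-8) = (3 - ⅔*(-1) - ⅓*(-1)³ - ⅙*(-1)²)*(2*(-8)*(1 - 8)) = (3 + ⅔ - ⅓*(-1) - ⅙*1)*(2*(-8)*(-7)) = (3 + ⅔ + ⅓ - ⅙)*112 = (23/6)*112 = 1288/3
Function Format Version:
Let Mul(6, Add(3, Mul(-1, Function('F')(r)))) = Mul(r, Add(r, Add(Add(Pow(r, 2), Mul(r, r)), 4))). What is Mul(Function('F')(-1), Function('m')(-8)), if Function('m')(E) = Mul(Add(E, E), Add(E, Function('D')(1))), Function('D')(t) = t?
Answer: Rational(1288, 3) ≈ 429.33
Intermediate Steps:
Function('F')(r) = Add(3, Mul(Rational(-1, 6), r, Add(4, r, Mul(2, Pow(r, 2))))) (Function('F')(r) = Add(3, Mul(Rational(-1, 6), Mul(r, Add(r, Add(Add(Pow(r, 2), Mul(r, r)), 4))))) = Add(3, Mul(Rational(-1, 6), Mul(r, Add(r, Add(Add(Pow(r, 2), Pow(r, 2)), 4))))) = Add(3, Mul(Rational(-1, 6), Mul(r, Add(r, Add(Mul(2, Pow(r, 2)), 4))))) = Add(3, Mul(Rational(-1, 6), Mul(r, Add(r, Add(4, Mul(2, Pow(r, 2))))))) = Add(3, Mul(Rational(-1, 6), Mul(r, Add(4, r, Mul(2, Pow(r, 2)))))) = Add(3, Mul(Rational(-1, 6), r, Add(4, r, Mul(2, Pow(r, 2))))))
Function('m')(E) = Mul(2, E, Add(1, E)) (Function('m')(E) = Mul(Add(E, E), Add(E, 1)) = Mul(Mul(2, E), Add(1, E)) = Mul(2, E, Add(1, E)))
Mul(Function('F')(-1), Function('m')(-8)) = Mul(Add(3, Mul(Rational(-2, 3), -1), Mul(Rational(-1, 3), Pow(-1, 3)), Mul(Rational(-1, 6), Pow(-1, 2))), Mul(2, -8, Add(1, -8))) = Mul(Add(3, Rational(2, 3), Mul(Rational(-1, 3), -1), Mul(Rational(-1, 6), 1)), Mul(2, -8, -7)) = Mul(Add(3, Rational(2, 3), Rational(1, 3), Rational(-1, 6)), 112) = Mul(Rational(23, 6), 112) = Rational(1288, 3)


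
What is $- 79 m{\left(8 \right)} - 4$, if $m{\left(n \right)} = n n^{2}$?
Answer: $-40452$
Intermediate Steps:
$m{\left(n \right)} = n^{3}$
$- 79 m{\left(8 \right)} - 4 = - 79 \cdot 8^{3} - 4 = \left(-79\right) 512 - 4 = -40448 - 4 = -40452$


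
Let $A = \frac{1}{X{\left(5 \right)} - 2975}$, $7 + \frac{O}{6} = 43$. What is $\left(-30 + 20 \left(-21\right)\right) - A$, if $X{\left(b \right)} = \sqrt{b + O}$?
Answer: $- \frac{234275225}{520612} + \frac{\sqrt{221}}{8850404} \approx -450.0$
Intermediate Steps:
$O = 216$ ($O = -42 + 6 \cdot 43 = -42 + 258 = 216$)
$X{\left(b \right)} = \sqrt{216 + b}$ ($X{\left(b \right)} = \sqrt{b + 216} = \sqrt{216 + b}$)
$A = \frac{1}{-2975 + \sqrt{221}}$ ($A = \frac{1}{\sqrt{216 + 5} - 2975} = \frac{1}{\sqrt{221} - 2975} = \frac{1}{-2975 + \sqrt{221}} \approx -0.00033782$)
$\left(-30 + 20 \left(-21\right)\right) - A = \left(-30 + 20 \left(-21\right)\right) - \left(- \frac{175}{520612} - \frac{\sqrt{221}}{8850404}\right) = \left(-30 - 420\right) + \left(\frac{175}{520612} + \frac{\sqrt{221}}{8850404}\right) = -450 + \left(\frac{175}{520612} + \frac{\sqrt{221}}{8850404}\right) = - \frac{234275225}{520612} + \frac{\sqrt{221}}{8850404}$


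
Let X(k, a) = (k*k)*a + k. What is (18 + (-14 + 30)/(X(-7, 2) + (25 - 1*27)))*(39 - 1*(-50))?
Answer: 1618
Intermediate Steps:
X(k, a) = k + a*k² (X(k, a) = k²*a + k = a*k² + k = k + a*k²)
(18 + (-14 + 30)/(X(-7, 2) + (25 - 1*27)))*(39 - 1*(-50)) = (18 + (-14 + 30)/(-7*(1 + 2*(-7)) + (25 - 1*27)))*(39 - 1*(-50)) = (18 + 16/(-7*(1 - 14) + (25 - 27)))*(39 + 50) = (18 + 16/(-7*(-13) - 2))*89 = (18 + 16/(91 - 2))*89 = (18 + 16/89)*89 = (1618/89)*89 = 1618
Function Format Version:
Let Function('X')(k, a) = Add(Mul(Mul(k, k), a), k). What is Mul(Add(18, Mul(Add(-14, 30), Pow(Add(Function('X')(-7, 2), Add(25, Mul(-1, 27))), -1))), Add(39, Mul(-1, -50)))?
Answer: 1618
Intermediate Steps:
Function('X')(k, a) = Add(k, Mul(a, Pow(k, 2))) (Function('X')(k, a) = Add(Mul(Pow(k, 2), a), k) = Add(Mul(a, Pow(k, 2)), k) = Add(k, Mul(a, Pow(k, 2))))
Mul(Add(18, Mul(Add(-14, 30), Pow(Add(Function('X')(-7, 2), Add(25, Mul(-1, 27))), -1))), Add(39, Mul(-1, -50))) = Mul(Add(18, Mul(Add(-14, 30), Pow(Add(Mul(-7, Add(1, Mul(2, -7))), Add(25, Mul(-1, 27))), -1))), Add(39, Mul(-1, -50))) = Mul(Add(18, Mul(16, Pow(Add(Mul(-7, Add(1, -14)), Add(25, -27)), -1))), Add(39, 50)) = Mul(Add(18, Mul(16, Pow(Add(Mul(-7, -13), -2), -1))), 89) = Mul(Add(18, Mul(16, Pow(Add(91, -2), -1))), 89) = Mul(Add(18, Mul(16, Pow(89, -1))), 89) = Mul(Add(18, Mul(16, Rational(1, 89))), 89) = Mul(Add(18, Rational(16, 89)), 89) = Mul(Rational(1618, 89), 89) = 1618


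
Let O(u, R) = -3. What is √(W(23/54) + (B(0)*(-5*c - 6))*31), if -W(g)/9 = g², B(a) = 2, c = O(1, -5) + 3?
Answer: I*√121057/18 ≈ 19.33*I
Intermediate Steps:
c = 0 (c = -3 + 3 = 0)
W(g) = -9*g²
√(W(23/54) + (B(0)*(-5*c - 6))*31) = √(-9*(23/54)² + (2*(-5*0 - 6))*31) = √(-9*(23*(1/54))² + (2*(0 - 6))*31) = √(-9*(23/54)² + (2*(-6))*31) = √(-9*529/2916 - 12*31) = √(-529/324 - 372) = √(-121057/324) = I*√121057/18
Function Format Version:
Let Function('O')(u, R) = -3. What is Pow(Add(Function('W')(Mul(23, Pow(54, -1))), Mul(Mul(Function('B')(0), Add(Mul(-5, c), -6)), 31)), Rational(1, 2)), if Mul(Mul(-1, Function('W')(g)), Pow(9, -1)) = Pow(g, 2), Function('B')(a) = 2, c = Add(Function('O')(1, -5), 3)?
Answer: Mul(Rational(1, 18), I, Pow(121057, Rational(1, 2))) ≈ Mul(19.330, I)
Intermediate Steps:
c = 0 (c = Add(-3, 3) = 0)
Function('W')(g) = Mul(-9, Pow(g, 2))
Pow(Add(Function('W')(Mul(23, Pow(54, -1))), Mul(Mul(Function('B')(0), Add(Mul(-5, c), -6)), 31)), Rational(1, 2)) = Pow(Add(Mul(-9, Pow(Mul(23, Pow(54, -1)), 2)), Mul(Mul(2, Add(Mul(-5, 0), -6)), 31)), Rational(1, 2)) = Pow(Add(Mul(-9, Pow(Mul(23, Rational(1, 54)), 2)), Mul(Mul(2, Add(0, -6)), 31)), Rational(1, 2)) = Pow(Add(Mul(-9, Pow(Rational(23, 54), 2)), Mul(Mul(2, -6), 31)), Rational(1, 2)) = Pow(Add(Mul(-9, Rational(529, 2916)), Mul(-12, 31)), Rational(1, 2)) = Pow(Add(Rational(-529, 324), -372), Rational(1, 2)) = Pow(Rational(-121057, 324), Rational(1, 2)) = Mul(Rational(1, 18), I, Pow(121057, Rational(1, 2)))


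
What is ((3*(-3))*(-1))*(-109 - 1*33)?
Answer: -1278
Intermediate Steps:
((3*(-3))*(-1))*(-109 - 1*33) = (-9*(-1))*(-109 - 33) = 9*(-142) = -1278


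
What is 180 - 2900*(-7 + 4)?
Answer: 8880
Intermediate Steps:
180 - 2900*(-7 + 4) = 180 - 2900*(-3) = 180 - 290*(-30) = 180 + 8700 = 8880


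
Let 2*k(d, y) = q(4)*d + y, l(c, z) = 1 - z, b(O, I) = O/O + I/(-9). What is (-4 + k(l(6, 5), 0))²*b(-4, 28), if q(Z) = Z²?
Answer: -2736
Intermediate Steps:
b(O, I) = 1 - I/9 (b(O, I) = 1 + I*(-⅑) = 1 - I/9)
k(d, y) = y/2 + 8*d (k(d, y) = (4²*d + y)/2 = (16*d + y)/2 = (y + 16*d)/2 = y/2 + 8*d)
(-4 + k(l(6, 5), 0))²*b(-4, 28) = (-4 + ((½)*0 + 8*(1 - 1*5)))²*(1 - ⅑*28) = (-4 + (0 + 8*(1 - 5)))²*(1 - 28/9) = (-4 + (0 + 8*(-4)))²*(-19/9) = (-4 + (0 - 32))²*(-19/9) = (-4 - 32)²*(-19/9) = (-36)²*(-19/9) = 1296*(-19/9) = -2736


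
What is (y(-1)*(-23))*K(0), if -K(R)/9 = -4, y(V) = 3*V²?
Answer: -2484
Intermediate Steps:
K(R) = 36 (K(R) = -9*(-4) = 36)
(y(-1)*(-23))*K(0) = ((3*(-1)²)*(-23))*36 = ((3*1)*(-23))*36 = (3*(-23))*36 = -69*36 = -2484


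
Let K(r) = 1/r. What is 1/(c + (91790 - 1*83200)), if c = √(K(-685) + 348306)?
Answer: 5884150/50306258891 - √163433882165/50306258891 ≈ 0.00010893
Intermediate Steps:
c = √163433882165/685 (c = √(1/(-685) + 348306) = √(-1/685 + 348306) = √(238589609/685) = √163433882165/685 ≈ 590.17)
1/(c + (91790 - 1*83200)) = 1/(√163433882165/685 + (91790 - 1*83200)) = 1/(√163433882165/685 + (91790 - 83200)) = 1/(√163433882165/685 + 8590) = 1/(8590 + √163433882165/685)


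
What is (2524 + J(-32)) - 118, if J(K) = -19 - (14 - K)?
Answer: 2341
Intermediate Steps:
J(K) = -33 + K (J(K) = -19 + (-14 + K) = -33 + K)
(2524 + J(-32)) - 118 = (2524 + (-33 - 32)) - 118 = (2524 - 65) - 118 = 2459 - 118 = 2341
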